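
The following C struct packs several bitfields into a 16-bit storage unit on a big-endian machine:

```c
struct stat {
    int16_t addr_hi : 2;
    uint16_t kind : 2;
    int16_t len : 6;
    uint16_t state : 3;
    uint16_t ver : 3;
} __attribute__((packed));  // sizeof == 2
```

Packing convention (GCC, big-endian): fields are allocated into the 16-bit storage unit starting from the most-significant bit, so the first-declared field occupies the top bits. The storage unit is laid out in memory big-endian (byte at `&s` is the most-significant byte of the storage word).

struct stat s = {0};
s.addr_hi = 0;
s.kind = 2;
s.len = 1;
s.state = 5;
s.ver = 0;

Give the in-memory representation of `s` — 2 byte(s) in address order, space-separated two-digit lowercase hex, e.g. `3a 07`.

20 68

addr_hi (2b) val=0 bits=0x0 at bit 14: 0x0000
kind (2b) val=2 bits=0x2 at bit 12: 0x2000
len (6b) val=1 bits=0x1 at bit 6: 0x2040
state (3b) val=5 bits=0x5 at bit 3: 0x2068
ver (3b) val=0 bits=0x0 at bit 0: 0x2068
word = 0x2068 → big-endian bytes:
  [0]=0x20  [1]=0x68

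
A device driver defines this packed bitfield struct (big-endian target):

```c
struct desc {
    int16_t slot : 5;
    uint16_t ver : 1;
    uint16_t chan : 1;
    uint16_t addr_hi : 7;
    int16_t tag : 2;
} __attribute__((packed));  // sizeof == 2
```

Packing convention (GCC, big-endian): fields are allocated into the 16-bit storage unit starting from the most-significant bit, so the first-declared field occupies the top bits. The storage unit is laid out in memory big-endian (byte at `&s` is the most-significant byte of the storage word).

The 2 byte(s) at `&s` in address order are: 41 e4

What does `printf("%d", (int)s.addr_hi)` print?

121

[0]=0x41 [1]=0xe4 (big-endian) → word 0x41e4
slot:5 @ bit 11 → (0x41e4>>11)&0x1f = 0x8
ver:1 @ bit 10 → (0x41e4>>10)&0x1 = 0x0
chan:1 @ bit 9 → (0x41e4>>9)&0x1 = 0x0
addr_hi:7 @ bit 2 → (0x41e4>>2)&0x7f = 0x79  ←
tag:2 @ bit 0 → (0x41e4>>0)&0x3 = 0x0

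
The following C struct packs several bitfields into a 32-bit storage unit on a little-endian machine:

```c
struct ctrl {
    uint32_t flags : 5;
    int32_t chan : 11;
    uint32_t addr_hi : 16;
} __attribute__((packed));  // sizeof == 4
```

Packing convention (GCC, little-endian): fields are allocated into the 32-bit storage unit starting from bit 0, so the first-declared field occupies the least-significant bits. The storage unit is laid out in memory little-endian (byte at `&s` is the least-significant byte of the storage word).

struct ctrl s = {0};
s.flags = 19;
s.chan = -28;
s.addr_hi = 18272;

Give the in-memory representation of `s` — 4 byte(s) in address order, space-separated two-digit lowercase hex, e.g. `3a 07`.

93 fc 60 47

flags (5b) val=19 bits=0x13 at bit 0: 0x00000013
chan (11b) val=-28 bits=0x7e4 at bit 5: 0x0000fc93
addr_hi (16b) val=18272 bits=0x4760 at bit 16: 0x4760fc93
word = 0x4760fc93 → little-endian bytes:
  [0]=0x93  [1]=0xfc  [2]=0x60  [3]=0x47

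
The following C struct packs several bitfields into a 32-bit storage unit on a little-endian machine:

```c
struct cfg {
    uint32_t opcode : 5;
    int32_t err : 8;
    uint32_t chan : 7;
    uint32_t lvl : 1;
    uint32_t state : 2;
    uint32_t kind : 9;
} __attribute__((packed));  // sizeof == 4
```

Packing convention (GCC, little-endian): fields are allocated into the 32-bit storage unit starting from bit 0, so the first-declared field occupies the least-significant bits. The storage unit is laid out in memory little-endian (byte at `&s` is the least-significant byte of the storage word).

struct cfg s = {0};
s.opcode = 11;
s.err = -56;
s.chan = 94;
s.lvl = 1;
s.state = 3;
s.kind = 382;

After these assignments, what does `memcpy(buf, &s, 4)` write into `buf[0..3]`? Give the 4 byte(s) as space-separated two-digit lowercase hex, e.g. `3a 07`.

0b d9 7b bf

opcode (5b) val=11 bits=0xb at bit 0: 0x0000000b
err (8b) val=-56 bits=0xc8 at bit 5: 0x0000190b
chan (7b) val=94 bits=0x5e at bit 13: 0x000bd90b
lvl (1b) val=1 bits=0x1 at bit 20: 0x001bd90b
state (2b) val=3 bits=0x3 at bit 21: 0x007bd90b
kind (9b) val=382 bits=0x17e at bit 23: 0xbf7bd90b
word = 0xbf7bd90b → little-endian bytes:
  [0]=0x0b  [1]=0xd9  [2]=0x7b  [3]=0xbf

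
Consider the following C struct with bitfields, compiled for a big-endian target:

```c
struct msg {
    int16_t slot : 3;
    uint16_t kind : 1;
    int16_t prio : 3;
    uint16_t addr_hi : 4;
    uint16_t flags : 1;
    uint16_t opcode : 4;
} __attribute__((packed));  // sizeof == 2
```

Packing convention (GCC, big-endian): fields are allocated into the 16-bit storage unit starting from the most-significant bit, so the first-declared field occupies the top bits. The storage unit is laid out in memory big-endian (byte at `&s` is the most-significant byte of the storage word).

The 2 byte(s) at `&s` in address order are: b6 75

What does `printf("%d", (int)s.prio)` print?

3

[0]=0xb6 [1]=0x75 (big-endian) → word 0xb675
slot [13+:3] = (word>>13) & 0x7 = 5
kind [12+:1] = (word>>12) & 0x1 = 1
prio [9+:3] = (word>>9) & 0x7 = 3  ←
addr_hi [5+:4] = (word>>5) & 0xf = 3
flags [4+:1] = (word>>4) & 0x1 = 1
opcode [0+:4] = (word>>0) & 0xf = 5
prio signed 3b, MSB=0: value = 3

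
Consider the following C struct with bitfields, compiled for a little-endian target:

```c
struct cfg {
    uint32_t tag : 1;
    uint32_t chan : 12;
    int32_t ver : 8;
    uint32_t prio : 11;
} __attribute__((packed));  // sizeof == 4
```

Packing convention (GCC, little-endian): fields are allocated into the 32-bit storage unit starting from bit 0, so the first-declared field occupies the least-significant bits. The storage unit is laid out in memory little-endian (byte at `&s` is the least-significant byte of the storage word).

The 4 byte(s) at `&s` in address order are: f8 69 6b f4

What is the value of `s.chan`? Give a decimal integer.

[0]=0xf8 [1]=0x69 [2]=0x6b [3]=0xf4 (little-endian) → word 0xf46b69f8
tag:1 @ bit 0 → (0xf46b69f8>>0)&0x1 = 0x0
chan:12 @ bit 1 → (0xf46b69f8>>1)&0xfff = 0x4fc  ←
ver:8 @ bit 13 → (0xf46b69f8>>13)&0xff = 0x5b
prio:11 @ bit 21 → (0xf46b69f8>>21)&0x7ff = 0x7a3

1276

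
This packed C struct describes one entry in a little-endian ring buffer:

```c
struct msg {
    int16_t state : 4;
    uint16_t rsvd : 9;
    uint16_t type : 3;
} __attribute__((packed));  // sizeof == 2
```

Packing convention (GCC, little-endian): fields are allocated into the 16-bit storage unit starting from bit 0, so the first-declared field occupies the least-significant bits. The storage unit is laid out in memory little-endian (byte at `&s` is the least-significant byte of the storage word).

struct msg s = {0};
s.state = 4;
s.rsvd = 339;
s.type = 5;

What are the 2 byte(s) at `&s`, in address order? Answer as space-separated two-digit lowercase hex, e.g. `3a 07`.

state (4b) val=4 bits=0x4 at bit 0: 0x0004
rsvd (9b) val=339 bits=0x153 at bit 4: 0x1534
type (3b) val=5 bits=0x5 at bit 13: 0xb534
word = 0xb534 → little-endian bytes:
  [0]=0x34  [1]=0xb5

34 b5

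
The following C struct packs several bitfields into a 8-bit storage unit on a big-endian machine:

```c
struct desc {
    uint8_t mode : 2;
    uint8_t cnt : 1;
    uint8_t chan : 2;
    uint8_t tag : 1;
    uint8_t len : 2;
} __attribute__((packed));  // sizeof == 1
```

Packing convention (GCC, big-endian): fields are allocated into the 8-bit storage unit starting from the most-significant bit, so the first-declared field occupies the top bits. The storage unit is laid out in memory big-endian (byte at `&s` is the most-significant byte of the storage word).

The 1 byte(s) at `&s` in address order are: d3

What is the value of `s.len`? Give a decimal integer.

3

[0]=0xd3 (big-endian) → word 0xd3
mode:2 @ bit 6 → (0xd3>>6)&0x3 = 0x3
cnt:1 @ bit 5 → (0xd3>>5)&0x1 = 0x0
chan:2 @ bit 3 → (0xd3>>3)&0x3 = 0x2
tag:1 @ bit 2 → (0xd3>>2)&0x1 = 0x0
len:2 @ bit 0 → (0xd3>>0)&0x3 = 0x3  ←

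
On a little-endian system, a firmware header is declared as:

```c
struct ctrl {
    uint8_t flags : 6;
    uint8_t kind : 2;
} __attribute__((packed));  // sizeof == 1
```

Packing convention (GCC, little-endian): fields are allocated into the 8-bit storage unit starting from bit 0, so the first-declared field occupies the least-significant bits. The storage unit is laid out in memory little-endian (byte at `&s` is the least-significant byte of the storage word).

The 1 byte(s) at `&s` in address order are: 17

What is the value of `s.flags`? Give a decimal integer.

23

[0]=0x17 (little-endian) → word 0x17
flags [0+:6] = (word>>0) & 0x3f = 23  ←
kind [6+:2] = (word>>6) & 0x3 = 0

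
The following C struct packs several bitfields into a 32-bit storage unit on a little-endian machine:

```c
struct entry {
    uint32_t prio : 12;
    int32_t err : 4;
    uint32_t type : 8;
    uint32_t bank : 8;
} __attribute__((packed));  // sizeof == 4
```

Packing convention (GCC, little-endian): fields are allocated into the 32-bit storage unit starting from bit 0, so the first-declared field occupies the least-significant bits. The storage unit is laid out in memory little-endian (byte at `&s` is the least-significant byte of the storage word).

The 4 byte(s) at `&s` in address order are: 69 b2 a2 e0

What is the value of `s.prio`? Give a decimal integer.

[0]=0x69 [1]=0xb2 [2]=0xa2 [3]=0xe0 (little-endian) → word 0xe0a2b269
prio:12 @ bit 0 → (0xe0a2b269>>0)&0xfff = 0x269  ←
err:4 @ bit 12 → (0xe0a2b269>>12)&0xf = 0xb
type:8 @ bit 16 → (0xe0a2b269>>16)&0xff = 0xa2
bank:8 @ bit 24 → (0xe0a2b269>>24)&0xff = 0xe0

617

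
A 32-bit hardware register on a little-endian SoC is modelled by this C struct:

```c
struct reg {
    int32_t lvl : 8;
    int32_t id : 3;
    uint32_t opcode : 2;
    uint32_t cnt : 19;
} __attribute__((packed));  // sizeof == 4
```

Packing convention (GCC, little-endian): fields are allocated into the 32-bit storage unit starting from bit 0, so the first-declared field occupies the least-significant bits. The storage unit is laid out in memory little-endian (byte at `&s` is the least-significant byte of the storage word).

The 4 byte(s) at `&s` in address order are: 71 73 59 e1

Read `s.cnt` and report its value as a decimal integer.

[0]=0x71 [1]=0x73 [2]=0x59 [3]=0xe1 (little-endian) → word 0xe1597371
lvl:8 @ bit 0 → (0xe1597371>>0)&0xff = 0x71
id:3 @ bit 8 → (0xe1597371>>8)&0x7 = 0x3
opcode:2 @ bit 11 → (0xe1597371>>11)&0x3 = 0x2
cnt:19 @ bit 13 → (0xe1597371>>13)&0x7ffff = 0x70acb  ←

461515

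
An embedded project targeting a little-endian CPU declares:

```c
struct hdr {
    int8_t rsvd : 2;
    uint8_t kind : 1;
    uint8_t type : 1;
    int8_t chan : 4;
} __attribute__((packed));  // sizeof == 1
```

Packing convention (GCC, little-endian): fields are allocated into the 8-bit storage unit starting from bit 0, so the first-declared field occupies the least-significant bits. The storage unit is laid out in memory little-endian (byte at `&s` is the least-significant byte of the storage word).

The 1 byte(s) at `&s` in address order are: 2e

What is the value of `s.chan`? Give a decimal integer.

[0]=0x2e (little-endian) → word 0x2e
rsvd:2 @ bit 0 → (0x2e>>0)&0x3 = 0x2
kind:1 @ bit 2 → (0x2e>>2)&0x1 = 0x1
type:1 @ bit 3 → (0x2e>>3)&0x1 = 0x1
chan:4 @ bit 4 → (0x2e>>4)&0xf = 0x2  ←
chan signed 4b, MSB=0: value = 2

2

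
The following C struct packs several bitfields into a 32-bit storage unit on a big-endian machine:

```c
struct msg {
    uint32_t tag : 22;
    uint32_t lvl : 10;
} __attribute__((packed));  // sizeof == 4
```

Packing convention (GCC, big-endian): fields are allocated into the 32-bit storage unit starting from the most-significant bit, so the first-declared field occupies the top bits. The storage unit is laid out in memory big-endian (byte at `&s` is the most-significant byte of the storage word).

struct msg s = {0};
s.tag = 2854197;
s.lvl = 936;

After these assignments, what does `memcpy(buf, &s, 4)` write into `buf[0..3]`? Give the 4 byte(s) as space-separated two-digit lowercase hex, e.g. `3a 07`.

ae 34 d7 a8

tag (22b) val=2854197 bits=0x2b8d35 at bit 10: 0xae34d400
lvl (10b) val=936 bits=0x3a8 at bit 0: 0xae34d7a8
word = 0xae34d7a8 → big-endian bytes:
  [0]=0xae  [1]=0x34  [2]=0xd7  [3]=0xa8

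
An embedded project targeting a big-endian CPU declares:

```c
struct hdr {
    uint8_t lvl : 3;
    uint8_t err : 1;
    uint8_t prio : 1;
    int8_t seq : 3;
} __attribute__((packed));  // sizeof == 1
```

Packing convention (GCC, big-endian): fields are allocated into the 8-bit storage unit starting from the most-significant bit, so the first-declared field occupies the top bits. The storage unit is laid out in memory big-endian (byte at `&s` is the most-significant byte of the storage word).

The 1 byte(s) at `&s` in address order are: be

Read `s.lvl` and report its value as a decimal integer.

[0]=0xbe (big-endian) → word 0xbe
lvl:3 @ bit 5 → (0xbe>>5)&0x7 = 0x5  ←
err:1 @ bit 4 → (0xbe>>4)&0x1 = 0x1
prio:1 @ bit 3 → (0xbe>>3)&0x1 = 0x1
seq:3 @ bit 0 → (0xbe>>0)&0x7 = 0x6

5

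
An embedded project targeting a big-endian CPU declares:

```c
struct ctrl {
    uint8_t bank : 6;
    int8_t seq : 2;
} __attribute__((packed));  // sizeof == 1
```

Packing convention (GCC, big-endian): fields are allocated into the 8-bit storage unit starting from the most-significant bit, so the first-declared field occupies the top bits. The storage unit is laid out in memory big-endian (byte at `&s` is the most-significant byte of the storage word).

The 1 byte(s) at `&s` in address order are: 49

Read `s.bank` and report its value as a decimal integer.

18

[0]=0x49 (big-endian) → word 0x49
bank [2+:6] = (word>>2) & 0x3f = 18  ←
seq [0+:2] = (word>>0) & 0x3 = 1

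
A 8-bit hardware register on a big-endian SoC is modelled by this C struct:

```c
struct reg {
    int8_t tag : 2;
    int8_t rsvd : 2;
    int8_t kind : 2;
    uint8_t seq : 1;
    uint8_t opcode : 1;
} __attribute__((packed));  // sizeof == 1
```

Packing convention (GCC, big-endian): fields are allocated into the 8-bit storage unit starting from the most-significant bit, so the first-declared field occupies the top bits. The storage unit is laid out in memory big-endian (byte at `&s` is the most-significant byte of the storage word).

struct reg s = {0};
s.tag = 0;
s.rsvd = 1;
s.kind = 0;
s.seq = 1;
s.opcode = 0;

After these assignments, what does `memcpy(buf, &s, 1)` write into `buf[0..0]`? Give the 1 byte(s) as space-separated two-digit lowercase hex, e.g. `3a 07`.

tag (2b) val=0 bits=0x0 at bit 6: 0x00
rsvd (2b) val=1 bits=0x1 at bit 4: 0x10
kind (2b) val=0 bits=0x0 at bit 2: 0x10
seq (1b) val=1 bits=0x1 at bit 1: 0x12
opcode (1b) val=0 bits=0x0 at bit 0: 0x12
word = 0x12 → big-endian bytes:
  [0]=0x12

12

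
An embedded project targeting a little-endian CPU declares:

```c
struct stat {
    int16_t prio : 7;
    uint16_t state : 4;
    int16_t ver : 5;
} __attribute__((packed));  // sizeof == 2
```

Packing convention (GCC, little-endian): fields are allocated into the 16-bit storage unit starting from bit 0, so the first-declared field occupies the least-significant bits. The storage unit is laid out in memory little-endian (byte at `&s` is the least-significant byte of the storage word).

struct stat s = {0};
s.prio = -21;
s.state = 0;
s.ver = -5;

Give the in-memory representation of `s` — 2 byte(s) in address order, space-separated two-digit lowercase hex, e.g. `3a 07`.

6b d8

prio (7b) val=-21 bits=0x6b at bit 0: 0x006b
state (4b) val=0 bits=0x0 at bit 7: 0x006b
ver (5b) val=-5 bits=0x1b at bit 11: 0xd86b
word = 0xd86b → little-endian bytes:
  [0]=0x6b  [1]=0xd8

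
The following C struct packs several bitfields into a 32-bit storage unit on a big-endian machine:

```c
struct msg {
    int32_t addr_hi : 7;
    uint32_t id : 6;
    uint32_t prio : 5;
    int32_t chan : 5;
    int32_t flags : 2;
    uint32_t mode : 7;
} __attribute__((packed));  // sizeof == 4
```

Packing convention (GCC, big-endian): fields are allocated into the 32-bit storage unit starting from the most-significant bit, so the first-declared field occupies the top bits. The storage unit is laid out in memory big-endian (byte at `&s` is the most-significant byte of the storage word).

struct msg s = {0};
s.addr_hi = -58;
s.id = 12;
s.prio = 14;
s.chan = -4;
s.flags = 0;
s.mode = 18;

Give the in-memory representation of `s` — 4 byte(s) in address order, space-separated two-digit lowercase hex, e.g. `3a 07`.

addr_hi:7 = -58 → 0x46 << 25 → word 0x8c000000
id:6 = 12 → 0xc << 19 → word 0x8c600000
prio:5 = 14 → 0xe << 14 → word 0x8c638000
chan:5 = -4 → 0x1c << 9 → word 0x8c63b800
flags:2 = 0 → 0x0 << 7 → word 0x8c63b800
mode:7 = 18 → 0x12 << 0 → word 0x8c63b812
word = 0x8c63b812 → big-endian bytes:
  [0]=0x8c  [1]=0x63  [2]=0xb8  [3]=0x12

8c 63 b8 12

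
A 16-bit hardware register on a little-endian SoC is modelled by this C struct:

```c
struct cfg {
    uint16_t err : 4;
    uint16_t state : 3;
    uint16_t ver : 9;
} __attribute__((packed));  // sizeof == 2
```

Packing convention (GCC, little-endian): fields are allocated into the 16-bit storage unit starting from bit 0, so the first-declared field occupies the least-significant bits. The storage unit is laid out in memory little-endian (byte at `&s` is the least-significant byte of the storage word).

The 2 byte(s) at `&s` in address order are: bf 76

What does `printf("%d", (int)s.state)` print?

[0]=0xbf [1]=0x76 (little-endian) → word 0x76bf
err:4 @ bit 0 → (0x76bf>>0)&0xf = 0xf
state:3 @ bit 4 → (0x76bf>>4)&0x7 = 0x3  ←
ver:9 @ bit 7 → (0x76bf>>7)&0x1ff = 0xed

3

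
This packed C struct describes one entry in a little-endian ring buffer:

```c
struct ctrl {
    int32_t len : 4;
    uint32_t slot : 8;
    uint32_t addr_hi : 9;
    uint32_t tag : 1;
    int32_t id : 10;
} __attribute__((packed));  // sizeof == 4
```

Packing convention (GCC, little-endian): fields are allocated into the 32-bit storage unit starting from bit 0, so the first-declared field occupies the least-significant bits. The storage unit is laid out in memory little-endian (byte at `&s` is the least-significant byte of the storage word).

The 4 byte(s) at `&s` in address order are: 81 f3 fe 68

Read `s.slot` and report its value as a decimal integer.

[0]=0x81 [1]=0xf3 [2]=0xfe [3]=0x68 (little-endian) → word 0x68fef381
len [0+:4] = (word>>0) & 0xf = 1
slot [4+:8] = (word>>4) & 0xff = 56  ←
addr_hi [12+:9] = (word>>12) & 0x1ff = 495
tag [21+:1] = (word>>21) & 0x1 = 1
id [22+:10] = (word>>22) & 0x3ff = 419

56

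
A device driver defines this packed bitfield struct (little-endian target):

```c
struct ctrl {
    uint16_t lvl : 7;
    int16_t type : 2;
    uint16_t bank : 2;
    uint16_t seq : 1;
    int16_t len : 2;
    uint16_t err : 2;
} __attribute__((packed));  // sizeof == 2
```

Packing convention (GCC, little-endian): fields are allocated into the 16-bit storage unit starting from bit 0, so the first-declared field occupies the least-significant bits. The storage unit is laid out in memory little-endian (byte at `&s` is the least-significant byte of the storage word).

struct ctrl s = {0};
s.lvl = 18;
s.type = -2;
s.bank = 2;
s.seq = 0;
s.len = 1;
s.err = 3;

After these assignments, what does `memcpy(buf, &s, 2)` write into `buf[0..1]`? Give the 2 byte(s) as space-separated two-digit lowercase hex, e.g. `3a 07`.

lvl (7b) val=18 bits=0x12 at bit 0: 0x0012
type (2b) val=-2 bits=0x2 at bit 7: 0x0112
bank (2b) val=2 bits=0x2 at bit 9: 0x0512
seq (1b) val=0 bits=0x0 at bit 11: 0x0512
len (2b) val=1 bits=0x1 at bit 12: 0x1512
err (2b) val=3 bits=0x3 at bit 14: 0xd512
word = 0xd512 → little-endian bytes:
  [0]=0x12  [1]=0xd5

12 d5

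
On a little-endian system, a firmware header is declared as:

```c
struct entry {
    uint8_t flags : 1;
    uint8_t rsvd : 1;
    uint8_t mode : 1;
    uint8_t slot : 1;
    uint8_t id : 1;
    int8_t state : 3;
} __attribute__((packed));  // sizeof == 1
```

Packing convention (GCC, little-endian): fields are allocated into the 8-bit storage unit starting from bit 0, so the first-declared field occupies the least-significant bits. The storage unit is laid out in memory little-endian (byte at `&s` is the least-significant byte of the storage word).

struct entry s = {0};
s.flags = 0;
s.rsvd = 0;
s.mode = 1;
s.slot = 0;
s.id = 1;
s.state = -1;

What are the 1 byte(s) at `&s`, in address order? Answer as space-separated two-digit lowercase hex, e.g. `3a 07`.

flags:1 = 0 → 0x0 << 0 → word 0x00
rsvd:1 = 0 → 0x0 << 1 → word 0x00
mode:1 = 1 → 0x1 << 2 → word 0x04
slot:1 = 0 → 0x0 << 3 → word 0x04
id:1 = 1 → 0x1 << 4 → word 0x14
state:3 = -1 → 0x7 << 5 → word 0xf4
word = 0xf4 → little-endian bytes:
  [0]=0xf4

f4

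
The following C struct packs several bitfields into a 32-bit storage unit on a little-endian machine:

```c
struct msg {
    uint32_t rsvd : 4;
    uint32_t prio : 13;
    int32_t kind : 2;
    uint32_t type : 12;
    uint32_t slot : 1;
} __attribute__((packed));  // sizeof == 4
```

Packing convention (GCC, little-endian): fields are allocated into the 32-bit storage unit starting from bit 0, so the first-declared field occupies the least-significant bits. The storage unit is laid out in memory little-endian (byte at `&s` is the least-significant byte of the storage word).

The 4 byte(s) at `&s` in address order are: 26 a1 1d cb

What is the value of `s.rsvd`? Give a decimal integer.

[0]=0x26 [1]=0xa1 [2]=0x1d [3]=0xcb (little-endian) → word 0xcb1da126
rsvd:4 @ bit 0 → (0xcb1da126>>0)&0xf = 0x6  ←
prio:13 @ bit 4 → (0xcb1da126>>4)&0x1fff = 0x1a12
kind:2 @ bit 17 → (0xcb1da126>>17)&0x3 = 0x2
type:12 @ bit 19 → (0xcb1da126>>19)&0xfff = 0x963
slot:1 @ bit 31 → (0xcb1da126>>31)&0x1 = 0x1

6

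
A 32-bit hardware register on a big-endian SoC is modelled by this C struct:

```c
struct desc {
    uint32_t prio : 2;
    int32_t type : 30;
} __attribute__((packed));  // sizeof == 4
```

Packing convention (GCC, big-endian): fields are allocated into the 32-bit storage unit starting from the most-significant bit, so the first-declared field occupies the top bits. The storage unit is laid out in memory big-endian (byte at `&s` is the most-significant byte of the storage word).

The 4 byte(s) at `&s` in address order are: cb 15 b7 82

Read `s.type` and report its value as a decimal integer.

185972610

[0]=0xcb [1]=0x15 [2]=0xb7 [3]=0x82 (big-endian) → word 0xcb15b782
prio:2 @ bit 30 → (0xcb15b782>>30)&0x3 = 0x3
type:30 @ bit 0 → (0xcb15b782>>0)&0x3fffffff = 0xb15b782  ←
type signed 30b, MSB=0: value = 185972610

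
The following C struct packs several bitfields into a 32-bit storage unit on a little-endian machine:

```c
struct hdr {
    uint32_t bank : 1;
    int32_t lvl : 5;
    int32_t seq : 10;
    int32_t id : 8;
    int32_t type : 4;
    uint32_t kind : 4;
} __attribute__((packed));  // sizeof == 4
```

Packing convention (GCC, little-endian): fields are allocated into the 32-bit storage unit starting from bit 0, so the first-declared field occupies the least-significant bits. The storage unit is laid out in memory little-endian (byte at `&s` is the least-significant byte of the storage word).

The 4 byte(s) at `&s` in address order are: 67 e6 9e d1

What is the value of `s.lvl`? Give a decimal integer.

-13

[0]=0x67 [1]=0xe6 [2]=0x9e [3]=0xd1 (little-endian) → word 0xd19ee667
bank:1 @ bit 0 → (0xd19ee667>>0)&0x1 = 0x1
lvl:5 @ bit 1 → (0xd19ee667>>1)&0x1f = 0x13  ←
seq:10 @ bit 6 → (0xd19ee667>>6)&0x3ff = 0x399
id:8 @ bit 16 → (0xd19ee667>>16)&0xff = 0x9e
type:4 @ bit 24 → (0xd19ee667>>24)&0xf = 0x1
kind:4 @ bit 28 → (0xd19ee667>>28)&0xf = 0xd
lvl signed 5b, MSB=1: 19 - 32 = -13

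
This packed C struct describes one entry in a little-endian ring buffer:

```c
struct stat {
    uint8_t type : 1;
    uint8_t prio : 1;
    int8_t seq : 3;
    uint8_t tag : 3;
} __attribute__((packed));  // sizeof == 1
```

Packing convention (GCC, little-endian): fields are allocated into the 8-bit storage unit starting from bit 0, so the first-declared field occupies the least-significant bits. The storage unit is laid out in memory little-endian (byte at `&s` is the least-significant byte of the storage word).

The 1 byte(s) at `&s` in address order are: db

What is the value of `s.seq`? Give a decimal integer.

[0]=0xdb (little-endian) → word 0xdb
type:1 @ bit 0 → (0xdb>>0)&0x1 = 0x1
prio:1 @ bit 1 → (0xdb>>1)&0x1 = 0x1
seq:3 @ bit 2 → (0xdb>>2)&0x7 = 0x6  ←
tag:3 @ bit 5 → (0xdb>>5)&0x7 = 0x6
seq signed 3b, MSB=1: 6 - 8 = -2

-2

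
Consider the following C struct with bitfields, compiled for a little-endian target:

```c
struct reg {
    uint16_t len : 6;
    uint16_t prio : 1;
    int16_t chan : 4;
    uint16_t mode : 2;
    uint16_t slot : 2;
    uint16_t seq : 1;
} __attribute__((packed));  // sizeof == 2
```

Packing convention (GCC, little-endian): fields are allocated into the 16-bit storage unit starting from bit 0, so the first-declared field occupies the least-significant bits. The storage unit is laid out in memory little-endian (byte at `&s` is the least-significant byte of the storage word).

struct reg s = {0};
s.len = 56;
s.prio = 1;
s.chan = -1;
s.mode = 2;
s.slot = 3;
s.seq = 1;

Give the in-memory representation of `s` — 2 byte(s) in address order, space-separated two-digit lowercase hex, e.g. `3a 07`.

len:6 = 56 → 0x38 << 0 → word 0x0038
prio:1 = 1 → 0x1 << 6 → word 0x0078
chan:4 = -1 → 0xf << 7 → word 0x07f8
mode:2 = 2 → 0x2 << 11 → word 0x17f8
slot:2 = 3 → 0x3 << 13 → word 0x77f8
seq:1 = 1 → 0x1 << 15 → word 0xf7f8
word = 0xf7f8 → little-endian bytes:
  [0]=0xf8  [1]=0xf7

f8 f7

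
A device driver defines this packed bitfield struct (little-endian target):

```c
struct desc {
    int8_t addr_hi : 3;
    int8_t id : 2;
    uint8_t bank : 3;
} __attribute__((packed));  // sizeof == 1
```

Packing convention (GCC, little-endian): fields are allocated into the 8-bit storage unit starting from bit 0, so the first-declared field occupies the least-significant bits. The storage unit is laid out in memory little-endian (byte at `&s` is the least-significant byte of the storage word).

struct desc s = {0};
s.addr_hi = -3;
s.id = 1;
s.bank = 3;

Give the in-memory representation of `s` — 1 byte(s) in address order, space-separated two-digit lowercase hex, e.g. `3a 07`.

6d

addr_hi (3b) val=-3 bits=0x5 at bit 0: 0x05
id (2b) val=1 bits=0x1 at bit 3: 0x0d
bank (3b) val=3 bits=0x3 at bit 5: 0x6d
word = 0x6d → little-endian bytes:
  [0]=0x6d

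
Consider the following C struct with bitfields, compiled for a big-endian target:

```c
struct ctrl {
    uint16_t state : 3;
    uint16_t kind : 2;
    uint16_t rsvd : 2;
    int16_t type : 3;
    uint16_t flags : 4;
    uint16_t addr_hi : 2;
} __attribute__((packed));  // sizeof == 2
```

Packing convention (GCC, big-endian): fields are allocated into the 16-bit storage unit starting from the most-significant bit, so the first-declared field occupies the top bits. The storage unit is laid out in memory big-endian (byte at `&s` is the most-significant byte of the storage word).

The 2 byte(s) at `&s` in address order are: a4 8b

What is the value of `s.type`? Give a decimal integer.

[0]=0xa4 [1]=0x8b (big-endian) → word 0xa48b
state [13+:3] = (word>>13) & 0x7 = 5
kind [11+:2] = (word>>11) & 0x3 = 0
rsvd [9+:2] = (word>>9) & 0x3 = 2
type [6+:3] = (word>>6) & 0x7 = 2  ←
flags [2+:4] = (word>>2) & 0xf = 2
addr_hi [0+:2] = (word>>0) & 0x3 = 3
type signed 3b, MSB=0: value = 2

2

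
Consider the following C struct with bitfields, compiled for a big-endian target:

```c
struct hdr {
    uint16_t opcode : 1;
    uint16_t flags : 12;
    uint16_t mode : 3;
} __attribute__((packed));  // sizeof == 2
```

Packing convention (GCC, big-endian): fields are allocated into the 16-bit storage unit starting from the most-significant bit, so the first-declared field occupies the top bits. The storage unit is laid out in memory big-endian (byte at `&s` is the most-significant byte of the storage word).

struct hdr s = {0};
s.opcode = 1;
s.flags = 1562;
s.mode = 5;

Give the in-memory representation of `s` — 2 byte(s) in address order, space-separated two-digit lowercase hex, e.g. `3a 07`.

opcode:1 = 1 → 0x1 << 15 → word 0x8000
flags:12 = 1562 → 0x61a << 3 → word 0xb0d0
mode:3 = 5 → 0x5 << 0 → word 0xb0d5
word = 0xb0d5 → big-endian bytes:
  [0]=0xb0  [1]=0xd5

b0 d5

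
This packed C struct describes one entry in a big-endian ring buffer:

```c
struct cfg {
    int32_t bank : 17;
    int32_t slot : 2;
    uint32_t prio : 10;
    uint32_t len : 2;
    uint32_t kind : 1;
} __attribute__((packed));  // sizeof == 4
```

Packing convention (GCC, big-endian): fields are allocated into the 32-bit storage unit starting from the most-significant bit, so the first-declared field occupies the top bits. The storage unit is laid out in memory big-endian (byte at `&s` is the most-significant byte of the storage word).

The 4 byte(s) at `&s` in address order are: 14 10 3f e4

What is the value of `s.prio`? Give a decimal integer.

1020

[0]=0x14 [1]=0x10 [2]=0x3f [3]=0xe4 (big-endian) → word 0x14103fe4
bank [15+:17] = (word>>15) & 0x1ffff = 10272
slot [13+:2] = (word>>13) & 0x3 = 1
prio [3+:10] = (word>>3) & 0x3ff = 1020  ←
len [1+:2] = (word>>1) & 0x3 = 2
kind [0+:1] = (word>>0) & 0x1 = 0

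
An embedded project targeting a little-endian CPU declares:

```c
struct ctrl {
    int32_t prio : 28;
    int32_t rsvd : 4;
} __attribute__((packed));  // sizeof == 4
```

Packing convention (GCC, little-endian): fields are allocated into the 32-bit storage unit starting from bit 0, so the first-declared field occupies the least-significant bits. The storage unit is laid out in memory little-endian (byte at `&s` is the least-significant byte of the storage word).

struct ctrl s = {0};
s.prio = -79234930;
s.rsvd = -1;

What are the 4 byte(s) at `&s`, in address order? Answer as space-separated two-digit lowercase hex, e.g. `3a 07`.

8e f8 46 fb

prio (28b) val=-79234930 bits=0xb46f88e at bit 0: 0x0b46f88e
rsvd (4b) val=-1 bits=0xf at bit 28: 0xfb46f88e
word = 0xfb46f88e → little-endian bytes:
  [0]=0x8e  [1]=0xf8  [2]=0x46  [3]=0xfb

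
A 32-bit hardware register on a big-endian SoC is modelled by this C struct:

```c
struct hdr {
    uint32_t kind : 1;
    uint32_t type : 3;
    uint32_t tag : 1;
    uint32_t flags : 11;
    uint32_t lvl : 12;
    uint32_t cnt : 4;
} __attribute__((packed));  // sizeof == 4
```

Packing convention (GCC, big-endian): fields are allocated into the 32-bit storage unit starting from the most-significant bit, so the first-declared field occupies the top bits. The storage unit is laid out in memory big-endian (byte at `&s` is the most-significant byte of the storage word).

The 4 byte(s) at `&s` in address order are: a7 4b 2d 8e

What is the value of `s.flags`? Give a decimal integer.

[0]=0xa7 [1]=0x4b [2]=0x2d [3]=0x8e (big-endian) → word 0xa74b2d8e
kind [31+:1] = (word>>31) & 0x1 = 1
type [28+:3] = (word>>28) & 0x7 = 2
tag [27+:1] = (word>>27) & 0x1 = 0
flags [16+:11] = (word>>16) & 0x7ff = 1867  ←
lvl [4+:12] = (word>>4) & 0xfff = 728
cnt [0+:4] = (word>>0) & 0xf = 14

1867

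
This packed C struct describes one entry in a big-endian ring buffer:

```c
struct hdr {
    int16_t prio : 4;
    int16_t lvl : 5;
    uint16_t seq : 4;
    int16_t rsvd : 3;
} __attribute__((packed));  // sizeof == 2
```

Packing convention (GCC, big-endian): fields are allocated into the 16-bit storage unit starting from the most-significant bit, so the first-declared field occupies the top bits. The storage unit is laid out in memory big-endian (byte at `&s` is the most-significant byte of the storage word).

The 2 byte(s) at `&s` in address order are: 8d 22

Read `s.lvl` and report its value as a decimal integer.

[0]=0x8d [1]=0x22 (big-endian) → word 0x8d22
prio [12+:4] = (word>>12) & 0xf = 8
lvl [7+:5] = (word>>7) & 0x1f = 26  ←
seq [3+:4] = (word>>3) & 0xf = 4
rsvd [0+:3] = (word>>0) & 0x7 = 2
lvl signed 5b, MSB=1: 26 - 32 = -6

-6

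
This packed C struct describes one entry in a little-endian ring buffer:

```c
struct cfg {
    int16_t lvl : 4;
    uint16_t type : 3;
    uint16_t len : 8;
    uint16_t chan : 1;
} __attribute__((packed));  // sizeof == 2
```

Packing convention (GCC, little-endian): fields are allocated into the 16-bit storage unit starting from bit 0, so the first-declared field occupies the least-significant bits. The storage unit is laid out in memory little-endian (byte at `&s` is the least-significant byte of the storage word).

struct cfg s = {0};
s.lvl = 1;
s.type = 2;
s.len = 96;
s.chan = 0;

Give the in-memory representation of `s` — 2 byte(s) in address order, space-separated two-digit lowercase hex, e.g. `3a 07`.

lvl:4 = 1 → 0x1 << 0 → word 0x0001
type:3 = 2 → 0x2 << 4 → word 0x0021
len:8 = 96 → 0x60 << 7 → word 0x3021
chan:1 = 0 → 0x0 << 15 → word 0x3021
word = 0x3021 → little-endian bytes:
  [0]=0x21  [1]=0x30

21 30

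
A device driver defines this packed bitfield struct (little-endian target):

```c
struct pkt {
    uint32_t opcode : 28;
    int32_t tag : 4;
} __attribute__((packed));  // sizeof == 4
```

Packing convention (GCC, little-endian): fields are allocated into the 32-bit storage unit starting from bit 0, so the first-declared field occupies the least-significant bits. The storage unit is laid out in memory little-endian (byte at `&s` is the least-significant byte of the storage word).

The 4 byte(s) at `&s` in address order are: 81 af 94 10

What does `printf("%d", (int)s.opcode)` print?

[0]=0x81 [1]=0xaf [2]=0x94 [3]=0x10 (little-endian) → word 0x1094af81
opcode:28 @ bit 0 → (0x1094af81>>0)&0xfffffff = 0x94af81  ←
tag:4 @ bit 28 → (0x1094af81>>28)&0xf = 0x1

9744257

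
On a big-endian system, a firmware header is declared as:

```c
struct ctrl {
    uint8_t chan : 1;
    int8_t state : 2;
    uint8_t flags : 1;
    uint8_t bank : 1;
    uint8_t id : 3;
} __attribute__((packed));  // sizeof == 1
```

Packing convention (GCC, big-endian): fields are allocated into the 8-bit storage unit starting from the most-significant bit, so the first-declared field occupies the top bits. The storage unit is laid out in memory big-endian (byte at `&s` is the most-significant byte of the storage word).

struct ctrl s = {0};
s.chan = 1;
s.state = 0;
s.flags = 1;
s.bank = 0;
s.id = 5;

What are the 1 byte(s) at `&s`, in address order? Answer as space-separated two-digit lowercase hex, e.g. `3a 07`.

chan (1b) val=1 bits=0x1 at bit 7: 0x80
state (2b) val=0 bits=0x0 at bit 5: 0x80
flags (1b) val=1 bits=0x1 at bit 4: 0x90
bank (1b) val=0 bits=0x0 at bit 3: 0x90
id (3b) val=5 bits=0x5 at bit 0: 0x95
word = 0x95 → big-endian bytes:
  [0]=0x95

95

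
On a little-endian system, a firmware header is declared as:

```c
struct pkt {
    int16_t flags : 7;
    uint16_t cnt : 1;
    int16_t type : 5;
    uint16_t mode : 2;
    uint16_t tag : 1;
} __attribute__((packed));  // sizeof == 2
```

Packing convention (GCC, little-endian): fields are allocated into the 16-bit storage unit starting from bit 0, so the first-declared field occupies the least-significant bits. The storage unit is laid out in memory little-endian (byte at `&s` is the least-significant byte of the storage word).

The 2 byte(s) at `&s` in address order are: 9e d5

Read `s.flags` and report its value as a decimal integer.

30

[0]=0x9e [1]=0xd5 (little-endian) → word 0xd59e
flags:7 @ bit 0 → (0xd59e>>0)&0x7f = 0x1e  ←
cnt:1 @ bit 7 → (0xd59e>>7)&0x1 = 0x1
type:5 @ bit 8 → (0xd59e>>8)&0x1f = 0x15
mode:2 @ bit 13 → (0xd59e>>13)&0x3 = 0x2
tag:1 @ bit 15 → (0xd59e>>15)&0x1 = 0x1
flags signed 7b, MSB=0: value = 30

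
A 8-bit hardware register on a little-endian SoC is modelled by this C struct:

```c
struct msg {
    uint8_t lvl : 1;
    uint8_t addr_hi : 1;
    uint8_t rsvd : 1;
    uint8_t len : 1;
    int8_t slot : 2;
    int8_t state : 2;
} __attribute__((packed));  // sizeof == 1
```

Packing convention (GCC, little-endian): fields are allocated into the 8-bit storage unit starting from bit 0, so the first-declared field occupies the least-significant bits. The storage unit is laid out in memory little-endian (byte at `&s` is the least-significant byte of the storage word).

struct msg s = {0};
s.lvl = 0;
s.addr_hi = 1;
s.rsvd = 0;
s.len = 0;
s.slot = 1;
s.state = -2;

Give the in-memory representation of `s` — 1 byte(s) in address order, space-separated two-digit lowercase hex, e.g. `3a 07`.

lvl (1b) val=0 bits=0x0 at bit 0: 0x00
addr_hi (1b) val=1 bits=0x1 at bit 1: 0x02
rsvd (1b) val=0 bits=0x0 at bit 2: 0x02
len (1b) val=0 bits=0x0 at bit 3: 0x02
slot (2b) val=1 bits=0x1 at bit 4: 0x12
state (2b) val=-2 bits=0x2 at bit 6: 0x92
word = 0x92 → little-endian bytes:
  [0]=0x92

92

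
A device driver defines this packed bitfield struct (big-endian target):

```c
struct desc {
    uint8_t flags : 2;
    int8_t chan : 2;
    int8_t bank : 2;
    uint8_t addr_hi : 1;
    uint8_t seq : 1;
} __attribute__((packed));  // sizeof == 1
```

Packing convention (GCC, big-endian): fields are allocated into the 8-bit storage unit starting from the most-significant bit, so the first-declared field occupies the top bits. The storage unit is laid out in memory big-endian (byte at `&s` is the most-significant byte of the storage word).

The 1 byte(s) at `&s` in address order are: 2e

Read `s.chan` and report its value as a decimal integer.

[0]=0x2e (big-endian) → word 0x2e
flags:2 @ bit 6 → (0x2e>>6)&0x3 = 0x0
chan:2 @ bit 4 → (0x2e>>4)&0x3 = 0x2  ←
bank:2 @ bit 2 → (0x2e>>2)&0x3 = 0x3
addr_hi:1 @ bit 1 → (0x2e>>1)&0x1 = 0x1
seq:1 @ bit 0 → (0x2e>>0)&0x1 = 0x0
chan signed 2b, MSB=1: 2 - 4 = -2

-2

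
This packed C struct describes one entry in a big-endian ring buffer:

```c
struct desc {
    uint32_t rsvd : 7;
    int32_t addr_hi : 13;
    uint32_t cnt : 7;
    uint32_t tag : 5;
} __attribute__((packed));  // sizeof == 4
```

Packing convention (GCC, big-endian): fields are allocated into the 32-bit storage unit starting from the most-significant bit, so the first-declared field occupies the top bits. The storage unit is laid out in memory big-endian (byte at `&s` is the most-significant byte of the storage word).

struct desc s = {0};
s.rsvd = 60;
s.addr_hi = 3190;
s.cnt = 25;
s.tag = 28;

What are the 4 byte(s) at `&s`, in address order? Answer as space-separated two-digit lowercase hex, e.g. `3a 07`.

78 c7 63 3c

rsvd (7b) val=60 bits=0x3c at bit 25: 0x78000000
addr_hi (13b) val=3190 bits=0xc76 at bit 12: 0x78c76000
cnt (7b) val=25 bits=0x19 at bit 5: 0x78c76320
tag (5b) val=28 bits=0x1c at bit 0: 0x78c7633c
word = 0x78c7633c → big-endian bytes:
  [0]=0x78  [1]=0xc7  [2]=0x63  [3]=0x3c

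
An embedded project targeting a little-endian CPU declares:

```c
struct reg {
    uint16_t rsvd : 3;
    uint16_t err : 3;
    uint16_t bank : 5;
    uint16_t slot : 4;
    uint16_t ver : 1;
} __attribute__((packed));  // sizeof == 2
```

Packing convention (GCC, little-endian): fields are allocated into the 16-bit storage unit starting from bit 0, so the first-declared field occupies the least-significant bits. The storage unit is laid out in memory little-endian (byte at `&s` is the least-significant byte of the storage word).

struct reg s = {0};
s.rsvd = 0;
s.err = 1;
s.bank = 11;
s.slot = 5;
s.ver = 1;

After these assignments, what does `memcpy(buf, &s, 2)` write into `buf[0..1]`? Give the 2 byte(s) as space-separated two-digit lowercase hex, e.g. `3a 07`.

rsvd:3 = 0 → 0x0 << 0 → word 0x0000
err:3 = 1 → 0x1 << 3 → word 0x0008
bank:5 = 11 → 0xb << 6 → word 0x02c8
slot:4 = 5 → 0x5 << 11 → word 0x2ac8
ver:1 = 1 → 0x1 << 15 → word 0xaac8
word = 0xaac8 → little-endian bytes:
  [0]=0xc8  [1]=0xaa

c8 aa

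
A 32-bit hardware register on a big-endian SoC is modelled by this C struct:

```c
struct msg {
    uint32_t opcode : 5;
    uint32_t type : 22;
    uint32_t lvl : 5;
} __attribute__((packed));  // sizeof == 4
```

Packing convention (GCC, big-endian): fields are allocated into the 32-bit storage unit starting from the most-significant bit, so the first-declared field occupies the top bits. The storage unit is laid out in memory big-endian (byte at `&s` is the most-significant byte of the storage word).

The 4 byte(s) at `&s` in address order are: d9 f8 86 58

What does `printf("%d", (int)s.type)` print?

[0]=0xd9 [1]=0xf8 [2]=0x86 [3]=0x58 (big-endian) → word 0xd9f88658
opcode [27+:5] = (word>>27) & 0x1f = 27
type [5+:22] = (word>>5) & 0x3fffff = 1033266  ←
lvl [0+:5] = (word>>0) & 0x1f = 24

1033266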